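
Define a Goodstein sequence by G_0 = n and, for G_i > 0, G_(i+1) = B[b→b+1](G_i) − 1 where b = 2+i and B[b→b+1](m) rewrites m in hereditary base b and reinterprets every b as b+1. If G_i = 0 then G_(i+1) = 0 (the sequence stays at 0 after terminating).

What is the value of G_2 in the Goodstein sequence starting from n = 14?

14 —HB2→ 2^(2 + 1) + 2^2 + 2 —bump→ 3^(3 + 1) + 3^3 + 3 = 111 —(−1)→ 110
110 —HB3→ 3^(3 + 1) + 3^3 + 2 —bump→ 4^(4 + 1) + 4^4 + 2 = 1282 —(−1)→ 1281
1281 —HB4→ 4^(4 + 1) + 4^4 + 1 —bump→ 5^(5 + 1) + 5^5 + 1 = 18751 —(−1)→ 18750

1281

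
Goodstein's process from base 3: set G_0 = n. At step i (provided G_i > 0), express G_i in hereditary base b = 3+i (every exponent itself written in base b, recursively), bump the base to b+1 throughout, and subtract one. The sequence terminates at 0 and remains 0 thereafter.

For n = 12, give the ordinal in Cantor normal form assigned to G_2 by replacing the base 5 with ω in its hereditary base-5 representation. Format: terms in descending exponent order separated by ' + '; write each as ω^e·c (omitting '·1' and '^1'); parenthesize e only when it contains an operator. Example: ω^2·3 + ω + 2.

ω^2 + 2

base 3: 12 = 3^2 + 3; at 4: 4^2 + 4 = 20; next = 19
base 4: 19 = 4^2 + 3; at 5: 5^2 + 3 = 28; next = 27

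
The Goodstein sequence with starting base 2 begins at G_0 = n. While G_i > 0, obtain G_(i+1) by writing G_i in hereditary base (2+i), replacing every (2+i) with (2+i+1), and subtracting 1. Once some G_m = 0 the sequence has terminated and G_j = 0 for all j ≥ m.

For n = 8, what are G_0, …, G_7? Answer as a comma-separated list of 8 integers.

step 0: 8 = 2^(2 + 1); sub 3 for 2: 3^(3 + 1); = 81; G_1 = 81−1 = 80
step 1: 80 = 2·3^3 + 2·3^2 + 2·3 + 2; sub 4 for 3: 2·4^4 + 2·4^2 + 2·4 + 2; = 554; G_2 = 554−1 = 553
step 2: 553 = 2·4^4 + 2·4^2 + 2·4 + 1; sub 5 for 4: 2·5^5 + 2·5^2 + 2·5 + 1; = 6311; G_3 = 6311−1 = 6310
step 3: 6310 = 2·5^5 + 2·5^2 + 2·5; sub 6 for 5: 2·6^6 + 2·6^2 + 2·6; = 93396; G_4 = 93396−1 = 93395
step 4: 93395 = 2·6^6 + 2·6^2 + 6 + 5; sub 7 for 6: 2·7^7 + 2·7^2 + 7 + 5; = 1647196; G_5 = 1647196−1 = 1647195
step 5: 1647195 = 2·7^7 + 2·7^2 + 7 + 4; sub 8 for 7: 2·8^8 + 2·8^2 + 8 + 4; = 33554572; G_6 = 33554572−1 = 33554571
step 6: 33554571 = 2·8^8 + 2·8^2 + 8 + 3; sub 9 for 8: 2·9^9 + 2·9^2 + 9 + 3; = 774841152; G_7 = 774841152−1 = 774841151

8, 80, 553, 6310, 93395, 1647195, 33554571, 774841151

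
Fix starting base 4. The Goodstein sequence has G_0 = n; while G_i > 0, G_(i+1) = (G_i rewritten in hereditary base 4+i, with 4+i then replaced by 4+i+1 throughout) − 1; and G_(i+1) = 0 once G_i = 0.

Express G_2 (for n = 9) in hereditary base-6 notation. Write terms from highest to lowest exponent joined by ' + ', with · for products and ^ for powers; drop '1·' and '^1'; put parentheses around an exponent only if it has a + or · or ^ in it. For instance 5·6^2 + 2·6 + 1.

6 + 5

base 4: 9 = 2·4 + 1; at 5: 2·5 + 1 = 11; next = 10
base 5: 10 = 2·5; at 6: 2·6 = 12; next = 11
base 6: 11 = 6 + 5; at 7: 7 + 5 = 12; next = 11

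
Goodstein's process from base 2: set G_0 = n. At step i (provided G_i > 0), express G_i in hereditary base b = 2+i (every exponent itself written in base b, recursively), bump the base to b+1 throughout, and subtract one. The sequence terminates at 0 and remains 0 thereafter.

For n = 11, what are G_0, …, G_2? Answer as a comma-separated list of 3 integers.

11 —HB2→ 2^(2 + 1) + 2 + 1 —bump→ 3^(3 + 1) + 3 + 1 = 85 —(−1)→ 84
84 —HB3→ 3^(3 + 1) + 3 —bump→ 4^(4 + 1) + 4 = 1028 —(−1)→ 1027

11, 84, 1027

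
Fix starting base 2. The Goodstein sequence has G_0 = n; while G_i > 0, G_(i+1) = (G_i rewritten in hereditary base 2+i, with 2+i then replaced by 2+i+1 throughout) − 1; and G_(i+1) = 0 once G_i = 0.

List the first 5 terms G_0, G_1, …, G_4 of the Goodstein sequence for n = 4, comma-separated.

4, 26, 41, 60, 83

step 0: 4 = 2^2; sub 3 for 2: 3^3; = 27; G_1 = 27−1 = 26
step 1: 26 = 2·3^2 + 2·3 + 2; sub 4 for 3: 2·4^2 + 2·4 + 2; = 42; G_2 = 42−1 = 41
step 2: 41 = 2·4^2 + 2·4 + 1; sub 5 for 4: 2·5^2 + 2·5 + 1; = 61; G_3 = 61−1 = 60
step 3: 60 = 2·5^2 + 2·5; sub 6 for 5: 2·6^2 + 2·6; = 84; G_4 = 84−1 = 83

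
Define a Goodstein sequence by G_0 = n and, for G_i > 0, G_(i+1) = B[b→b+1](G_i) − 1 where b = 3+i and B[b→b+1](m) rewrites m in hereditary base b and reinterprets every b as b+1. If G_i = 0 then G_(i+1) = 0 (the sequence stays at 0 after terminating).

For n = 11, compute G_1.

base 3: 11 = 3^2 + 2; at 4: 4^2 + 2 = 18; next = 17
base 4: 17 = 4^2 + 1; at 5: 5^2 + 1 = 26; next = 25

17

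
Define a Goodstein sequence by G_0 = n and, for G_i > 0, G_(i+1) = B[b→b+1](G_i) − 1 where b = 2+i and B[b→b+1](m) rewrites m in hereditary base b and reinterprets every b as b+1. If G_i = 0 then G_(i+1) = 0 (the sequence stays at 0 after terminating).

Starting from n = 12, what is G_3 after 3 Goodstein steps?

15685

(0) 12|_2 = 2^(2 + 1) + 2^2 ↦ 3^(3 + 1) + 3^3|_3 = 108 ⇒ 107
(1) 107|_3 = 3^(3 + 1) + 2·3^2 + 2·3 + 2 ↦ 4^(4 + 1) + 2·4^2 + 2·4 + 2|_4 = 1066 ⇒ 1065
(2) 1065|_4 = 4^(4 + 1) + 2·4^2 + 2·4 + 1 ↦ 5^(5 + 1) + 2·5^2 + 2·5 + 1|_5 = 15686 ⇒ 15685
(3) 15685|_5 = 5^(5 + 1) + 2·5^2 + 2·5 ↦ 6^(6 + 1) + 2·6^2 + 2·6|_6 = 280020 ⇒ 280019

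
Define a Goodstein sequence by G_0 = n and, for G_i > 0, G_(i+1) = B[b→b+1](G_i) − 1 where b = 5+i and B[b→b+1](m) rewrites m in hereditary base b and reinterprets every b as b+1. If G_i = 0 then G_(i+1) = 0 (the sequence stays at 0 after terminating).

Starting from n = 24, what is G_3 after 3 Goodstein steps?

base 5: 24 = 4·5 + 4; at 6: 4·6 + 4 = 28; next = 27
base 6: 27 = 4·6 + 3; at 7: 4·7 + 3 = 31; next = 30
base 7: 30 = 4·7 + 2; at 8: 4·8 + 2 = 34; next = 33
base 8: 33 = 4·8 + 1; at 9: 4·9 + 1 = 37; next = 36

33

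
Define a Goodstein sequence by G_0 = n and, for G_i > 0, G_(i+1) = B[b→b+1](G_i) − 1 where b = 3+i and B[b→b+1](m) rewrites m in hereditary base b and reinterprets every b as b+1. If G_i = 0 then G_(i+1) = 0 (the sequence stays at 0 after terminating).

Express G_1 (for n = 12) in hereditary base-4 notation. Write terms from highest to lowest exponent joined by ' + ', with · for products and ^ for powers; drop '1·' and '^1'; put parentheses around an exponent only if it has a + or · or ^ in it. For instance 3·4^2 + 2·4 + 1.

12 —HB3→ 3^2 + 3 —bump→ 4^2 + 4 = 20 —(−1)→ 19
19 —HB4→ 4^2 + 3 —bump→ 5^2 + 3 = 28 —(−1)→ 27

4^2 + 3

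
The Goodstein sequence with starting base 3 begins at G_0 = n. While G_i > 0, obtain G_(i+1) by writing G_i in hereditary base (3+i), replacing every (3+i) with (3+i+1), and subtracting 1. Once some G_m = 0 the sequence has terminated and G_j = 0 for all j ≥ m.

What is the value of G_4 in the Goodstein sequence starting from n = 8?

step 0: 8 = 2·3 + 2; sub 4 for 3: 2·4 + 2; = 10; G_1 = 10−1 = 9
step 1: 9 = 2·4 + 1; sub 5 for 4: 2·5 + 1; = 11; G_2 = 11−1 = 10
step 2: 10 = 2·5; sub 6 for 5: 2·6; = 12; G_3 = 12−1 = 11
step 3: 11 = 6 + 5; sub 7 for 6: 7 + 5; = 12; G_4 = 12−1 = 11
step 4: 11 = 7 + 4; sub 8 for 7: 8 + 4; = 12; G_5 = 12−1 = 11

11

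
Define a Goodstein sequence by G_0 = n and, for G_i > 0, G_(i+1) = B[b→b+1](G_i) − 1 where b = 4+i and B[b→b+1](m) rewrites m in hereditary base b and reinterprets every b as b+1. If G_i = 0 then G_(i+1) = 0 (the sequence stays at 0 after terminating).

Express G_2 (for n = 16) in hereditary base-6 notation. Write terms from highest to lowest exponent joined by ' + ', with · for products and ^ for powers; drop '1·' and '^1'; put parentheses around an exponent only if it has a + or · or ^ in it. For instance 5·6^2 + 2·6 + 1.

[0] 16 ≡ 4^2 (base 4). Lift 5: 25. −1: 24.
[1] 24 ≡ 4·5 + 4 (base 5). Lift 6: 28. −1: 27.
[2] 27 ≡ 4·6 + 3 (base 6). Lift 7: 31. −1: 30.

4·6 + 3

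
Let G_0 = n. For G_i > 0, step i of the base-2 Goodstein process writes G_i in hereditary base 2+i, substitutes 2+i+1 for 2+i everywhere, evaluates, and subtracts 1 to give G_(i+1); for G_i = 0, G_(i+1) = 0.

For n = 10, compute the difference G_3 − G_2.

base 2: 10 = 2^(2 + 1) + 2; at 3: 3^(3 + 1) + 3 = 84; next = 83
base 3: 83 = 3^(3 + 1) + 2; at 4: 4^(4 + 1) + 2 = 1026; next = 1025
base 4: 1025 = 4^(4 + 1) + 1; at 5: 5^(5 + 1) + 1 = 15626; next = 15625

14600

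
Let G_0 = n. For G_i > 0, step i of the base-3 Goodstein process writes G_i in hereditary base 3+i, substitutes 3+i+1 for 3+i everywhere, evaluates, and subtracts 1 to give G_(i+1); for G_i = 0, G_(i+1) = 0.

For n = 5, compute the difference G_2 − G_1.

0

(0) 5|_3 = 3 + 2 ↦ 4 + 2|_4 = 6 ⇒ 5
(1) 5|_4 = 4 + 1 ↦ 5 + 1|_5 = 6 ⇒ 5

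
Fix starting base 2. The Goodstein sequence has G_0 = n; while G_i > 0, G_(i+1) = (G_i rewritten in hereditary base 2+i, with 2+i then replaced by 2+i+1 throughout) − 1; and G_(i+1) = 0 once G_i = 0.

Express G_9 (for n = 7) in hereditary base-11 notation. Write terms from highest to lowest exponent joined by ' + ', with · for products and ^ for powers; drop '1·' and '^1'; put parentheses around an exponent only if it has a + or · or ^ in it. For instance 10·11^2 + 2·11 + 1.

step 0: 7 = 2^2 + 2 + 1; sub 3 for 2: 3^3 + 3 + 1; = 31; G_1 = 31−1 = 30
step 1: 30 = 3^3 + 3; sub 4 for 3: 4^4 + 4; = 260; G_2 = 260−1 = 259
step 2: 259 = 4^4 + 3; sub 5 for 4: 5^5 + 3; = 3128; G_3 = 3128−1 = 3127
step 3: 3127 = 5^5 + 2; sub 6 for 5: 6^6 + 2; = 46658; G_4 = 46658−1 = 46657
step 4: 46657 = 6^6 + 1; sub 7 for 6: 7^7 + 1; = 823544; G_5 = 823544−1 = 823543
step 5: 823543 = 7^7; sub 8 for 7: 8^8; = 16777216; G_6 = 16777216−1 = 16777215
step 6: 16777215 = 7·8^7 + 7·8^6 + 7·8^5 + 7·8^4 + 7·8^3 + 7·8^2 + 7·8 + 7; sub 9 for 8: 7·9^7 + 7·9^6 + 7·9^5 + 7·9^4 + 7·9^3 + 7·9^2 + 7·9 + 7; = 37665880; G_7 = 37665880−1 = 37665879
step 7: 37665879 = 7·9^7 + 7·9^6 + 7·9^5 + 7·9^4 + 7·9^3 + 7·9^2 + 7·9 + 6; sub 10 for 9: 7·10^7 + 7·10^6 + 7·10^5 + 7·10^4 + 7·10^3 + 7·10^2 + 7·10 + 6; = 77777776; G_8 = 77777776−1 = 77777775
step 8: 77777775 = 7·10^7 + 7·10^6 + 7·10^5 + 7·10^4 + 7·10^3 + 7·10^2 + 7·10 + 5; sub 11 for 10: 7·11^7 + 7·11^6 + 7·11^5 + 7·11^4 + 7·11^3 + 7·11^2 + 7·11 + 5; = 150051214; G_9 = 150051214−1 = 150051213

7·11^7 + 7·11^6 + 7·11^5 + 7·11^4 + 7·11^3 + 7·11^2 + 7·11 + 4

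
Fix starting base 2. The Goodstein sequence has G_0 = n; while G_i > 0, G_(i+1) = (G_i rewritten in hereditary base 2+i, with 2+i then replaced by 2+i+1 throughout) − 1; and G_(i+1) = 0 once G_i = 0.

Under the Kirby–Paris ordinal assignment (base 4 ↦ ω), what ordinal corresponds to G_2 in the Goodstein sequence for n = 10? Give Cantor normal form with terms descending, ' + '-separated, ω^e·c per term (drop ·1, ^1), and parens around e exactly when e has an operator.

ω^(ω + 1) + 1

i=0: 10 = 2^(2 + 1) + 2 (b=2); 2→3: 3^(3 + 1) + 3 = 84; 84−1 = 83
i=1: 83 = 3^(3 + 1) + 2 (b=3); 3→4: 4^(4 + 1) + 2 = 1026; 1026−1 = 1025
i=2: 1025 = 4^(4 + 1) + 1 (b=4); 4→5: 5^(5 + 1) + 1 = 15626; 15626−1 = 15625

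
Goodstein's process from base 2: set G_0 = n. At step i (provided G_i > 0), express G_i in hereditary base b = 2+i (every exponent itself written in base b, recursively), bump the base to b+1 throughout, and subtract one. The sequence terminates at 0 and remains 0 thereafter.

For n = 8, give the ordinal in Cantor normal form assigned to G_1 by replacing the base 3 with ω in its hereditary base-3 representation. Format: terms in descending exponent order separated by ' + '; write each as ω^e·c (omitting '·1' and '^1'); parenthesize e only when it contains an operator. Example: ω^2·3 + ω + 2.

ω^ω·2 + ω^2·2 + ω·2 + 2

[0] 8 ≡ 2^(2 + 1) (base 2). Lift 3: 81. −1: 80.
[1] 80 ≡ 2·3^3 + 2·3^2 + 2·3 + 2 (base 3). Lift 4: 554. −1: 553.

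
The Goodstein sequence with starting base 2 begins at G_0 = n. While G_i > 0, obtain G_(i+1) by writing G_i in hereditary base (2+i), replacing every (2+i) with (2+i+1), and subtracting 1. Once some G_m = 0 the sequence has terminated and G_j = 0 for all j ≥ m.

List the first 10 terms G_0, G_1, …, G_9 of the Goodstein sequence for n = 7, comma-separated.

7, 30, 259, 3127, 46657, 823543, 16777215, 37665879, 77777775, 150051213

base 2: 7 = 2^2 + 2 + 1; at 3: 3^3 + 3 + 1 = 31; next = 30
base 3: 30 = 3^3 + 3; at 4: 4^4 + 4 = 260; next = 259
base 4: 259 = 4^4 + 3; at 5: 5^5 + 3 = 3128; next = 3127
base 5: 3127 = 5^5 + 2; at 6: 6^6 + 2 = 46658; next = 46657
base 6: 46657 = 6^6 + 1; at 7: 7^7 + 1 = 823544; next = 823543
base 7: 823543 = 7^7; at 8: 8^8 = 16777216; next = 16777215
base 8: 16777215 = 7·8^7 + 7·8^6 + 7·8^5 + 7·8^4 + 7·8^3 + 7·8^2 + 7·8 + 7; at 9: 7·9^7 + 7·9^6 + 7·9^5 + 7·9^4 + 7·9^3 + 7·9^2 + 7·9 + 7 = 37665880; next = 37665879
base 9: 37665879 = 7·9^7 + 7·9^6 + 7·9^5 + 7·9^4 + 7·9^3 + 7·9^2 + 7·9 + 6; at 10: 7·10^7 + 7·10^6 + 7·10^5 + 7·10^4 + 7·10^3 + 7·10^2 + 7·10 + 6 = 77777776; next = 77777775
base 10: 77777775 = 7·10^7 + 7·10^6 + 7·10^5 + 7·10^4 + 7·10^3 + 7·10^2 + 7·10 + 5; at 11: 7·11^7 + 7·11^6 + 7·11^5 + 7·11^4 + 7·11^3 + 7·11^2 + 7·11 + 5 = 150051214; next = 150051213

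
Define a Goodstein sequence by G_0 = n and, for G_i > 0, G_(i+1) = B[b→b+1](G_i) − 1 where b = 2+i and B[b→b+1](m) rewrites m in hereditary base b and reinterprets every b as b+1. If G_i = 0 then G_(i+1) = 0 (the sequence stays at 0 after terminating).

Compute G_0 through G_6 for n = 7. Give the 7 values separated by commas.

G_0 = 7. HB_2(7) = 2^2 + 2 + 1. Bump = 31. G_1 = 30.
G_1 = 30. HB_3(30) = 3^3 + 3. Bump = 260. G_2 = 259.
G_2 = 259. HB_4(259) = 4^4 + 3. Bump = 3128. G_3 = 3127.
G_3 = 3127. HB_5(3127) = 5^5 + 2. Bump = 46658. G_4 = 46657.
G_4 = 46657. HB_6(46657) = 6^6 + 1. Bump = 823544. G_5 = 823543.
G_5 = 823543. HB_7(823543) = 7^7. Bump = 16777216. G_6 = 16777215.

7, 30, 259, 3127, 46657, 823543, 16777215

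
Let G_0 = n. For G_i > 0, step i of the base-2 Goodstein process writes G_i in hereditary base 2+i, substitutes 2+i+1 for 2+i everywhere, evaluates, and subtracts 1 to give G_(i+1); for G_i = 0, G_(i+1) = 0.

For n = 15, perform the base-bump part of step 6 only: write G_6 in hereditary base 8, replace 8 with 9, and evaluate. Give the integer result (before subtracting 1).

(0) 15|_2 = 2^(2 + 1) + 2^2 + 2 + 1 ↦ 3^(3 + 1) + 3^3 + 3 + 1|_3 = 112 ⇒ 111
(1) 111|_3 = 3^(3 + 1) + 3^3 + 3 ↦ 4^(4 + 1) + 4^4 + 4|_4 = 1284 ⇒ 1283
(2) 1283|_4 = 4^(4 + 1) + 4^4 + 3 ↦ 5^(5 + 1) + 5^5 + 3|_5 = 18753 ⇒ 18752
(3) 18752|_5 = 5^(5 + 1) + 5^5 + 2 ↦ 6^(6 + 1) + 6^6 + 2|_6 = 326594 ⇒ 326593
(4) 326593|_6 = 6^(6 + 1) + 6^6 + 1 ↦ 7^(7 + 1) + 7^7 + 1|_7 = 6588345 ⇒ 6588344
(5) 6588344|_7 = 7^(7 + 1) + 7^7 ↦ 8^(8 + 1) + 8^8|_8 = 150994944 ⇒ 150994943
(6) 150994943|_8 = 8^(8 + 1) + 7·8^7 + 7·8^6 + 7·8^5 + 7·8^4 + 7·8^3 + 7·8^2 + 7·8 + 7 ↦ 9^(9 + 1) + 7·9^7 + 7·9^6 + 7·9^5 + 7·9^4 + 7·9^3 + 7·9^2 + 7·9 + 7|_9 = 3524450281 ⇒ 3524450280

3524450281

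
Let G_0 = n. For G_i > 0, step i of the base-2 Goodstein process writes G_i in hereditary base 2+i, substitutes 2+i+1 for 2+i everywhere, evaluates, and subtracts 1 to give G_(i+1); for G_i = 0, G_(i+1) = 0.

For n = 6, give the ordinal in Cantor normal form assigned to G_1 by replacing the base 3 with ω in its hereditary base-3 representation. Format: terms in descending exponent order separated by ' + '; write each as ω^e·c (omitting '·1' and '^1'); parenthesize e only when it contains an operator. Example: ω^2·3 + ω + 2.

step 0: 6 = 2^2 + 2; sub 3 for 2: 3^3 + 3; = 30; G_1 = 30−1 = 29
step 1: 29 = 3^3 + 2; sub 4 for 3: 4^4 + 2; = 258; G_2 = 258−1 = 257

ω^ω + 2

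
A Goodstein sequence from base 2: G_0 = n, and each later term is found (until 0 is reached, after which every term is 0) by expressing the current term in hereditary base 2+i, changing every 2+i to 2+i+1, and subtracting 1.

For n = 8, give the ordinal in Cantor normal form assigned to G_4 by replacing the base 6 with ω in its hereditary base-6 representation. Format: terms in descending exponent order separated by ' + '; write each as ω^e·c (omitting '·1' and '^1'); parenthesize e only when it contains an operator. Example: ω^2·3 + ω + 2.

base 2: 8 = 2^(2 + 1); at 3: 3^(3 + 1) = 81; next = 80
base 3: 80 = 2·3^3 + 2·3^2 + 2·3 + 2; at 4: 2·4^4 + 2·4^2 + 2·4 + 2 = 554; next = 553
base 4: 553 = 2·4^4 + 2·4^2 + 2·4 + 1; at 5: 2·5^5 + 2·5^2 + 2·5 + 1 = 6311; next = 6310
base 5: 6310 = 2·5^5 + 2·5^2 + 2·5; at 6: 2·6^6 + 2·6^2 + 2·6 = 93396; next = 93395
base 6: 93395 = 2·6^6 + 2·6^2 + 6 + 5; at 7: 2·7^7 + 2·7^2 + 7 + 5 = 1647196; next = 1647195

ω^ω·2 + ω^2·2 + ω + 5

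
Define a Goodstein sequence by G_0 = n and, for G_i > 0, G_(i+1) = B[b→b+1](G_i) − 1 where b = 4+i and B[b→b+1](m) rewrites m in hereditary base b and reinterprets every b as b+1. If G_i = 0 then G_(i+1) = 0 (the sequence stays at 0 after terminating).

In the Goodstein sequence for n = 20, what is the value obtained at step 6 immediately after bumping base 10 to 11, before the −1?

108

base 4: 20 = 4^2 + 4; at 5: 5^2 + 5 = 30; next = 29
base 5: 29 = 5^2 + 4; at 6: 6^2 + 4 = 40; next = 39
base 6: 39 = 6^2 + 3; at 7: 7^2 + 3 = 52; next = 51
base 7: 51 = 7^2 + 2; at 8: 8^2 + 2 = 66; next = 65
base 8: 65 = 8^2 + 1; at 9: 9^2 + 1 = 82; next = 81
base 9: 81 = 9^2; at 10: 10^2 = 100; next = 99
base 10: 99 = 9·10 + 9; at 11: 9·11 + 9 = 108; next = 107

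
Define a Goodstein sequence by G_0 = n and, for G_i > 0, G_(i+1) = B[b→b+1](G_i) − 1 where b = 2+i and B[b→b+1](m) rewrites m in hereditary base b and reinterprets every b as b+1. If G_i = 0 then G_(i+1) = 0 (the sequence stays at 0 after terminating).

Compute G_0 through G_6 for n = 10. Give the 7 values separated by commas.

10, 83, 1025, 15625, 279935, 4215754, 84073323

step 0: 10 = 2^(2 + 1) + 2; sub 3 for 2: 3^(3 + 1) + 3; = 84; G_1 = 84−1 = 83
step 1: 83 = 3^(3 + 1) + 2; sub 4 for 3: 4^(4 + 1) + 2; = 1026; G_2 = 1026−1 = 1025
step 2: 1025 = 4^(4 + 1) + 1; sub 5 for 4: 5^(5 + 1) + 1; = 15626; G_3 = 15626−1 = 15625
step 3: 15625 = 5^(5 + 1); sub 6 for 5: 6^(6 + 1); = 279936; G_4 = 279936−1 = 279935
step 4: 279935 = 5·6^6 + 5·6^5 + 5·6^4 + 5·6^3 + 5·6^2 + 5·6 + 5; sub 7 for 6: 5·7^7 + 5·7^5 + 5·7^4 + 5·7^3 + 5·7^2 + 5·7 + 5; = 4215755; G_5 = 4215755−1 = 4215754
step 5: 4215754 = 5·7^7 + 5·7^5 + 5·7^4 + 5·7^3 + 5·7^2 + 5·7 + 4; sub 8 for 7: 5·8^8 + 5·8^5 + 5·8^4 + 5·8^3 + 5·8^2 + 5·8 + 4; = 84073324; G_6 = 84073324−1 = 84073323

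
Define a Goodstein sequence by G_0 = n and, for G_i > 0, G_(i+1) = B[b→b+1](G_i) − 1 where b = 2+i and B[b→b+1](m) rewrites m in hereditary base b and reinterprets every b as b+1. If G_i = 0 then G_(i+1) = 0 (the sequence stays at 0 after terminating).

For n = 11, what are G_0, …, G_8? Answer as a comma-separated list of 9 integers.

11, 84, 1027, 15627, 279937, 5764801, 134217727, 2749609302, 70077777775

base 2: 11 = 2^(2 + 1) + 2 + 1; at 3: 3^(3 + 1) + 3 + 1 = 85; next = 84
base 3: 84 = 3^(3 + 1) + 3; at 4: 4^(4 + 1) + 4 = 1028; next = 1027
base 4: 1027 = 4^(4 + 1) + 3; at 5: 5^(5 + 1) + 3 = 15628; next = 15627
base 5: 15627 = 5^(5 + 1) + 2; at 6: 6^(6 + 1) + 2 = 279938; next = 279937
base 6: 279937 = 6^(6 + 1) + 1; at 7: 7^(7 + 1) + 1 = 5764802; next = 5764801
base 7: 5764801 = 7^(7 + 1); at 8: 8^(8 + 1) = 134217728; next = 134217727
base 8: 134217727 = 7·8^8 + 7·8^7 + 7·8^6 + 7·8^5 + 7·8^4 + 7·8^3 + 7·8^2 + 7·8 + 7; at 9: 7·9^9 + 7·9^7 + 7·9^6 + 7·9^5 + 7·9^4 + 7·9^3 + 7·9^2 + 7·9 + 7 = 2749609303; next = 2749609302
base 9: 2749609302 = 7·9^9 + 7·9^7 + 7·9^6 + 7·9^5 + 7·9^4 + 7·9^3 + 7·9^2 + 7·9 + 6; at 10: 7·10^10 + 7·10^7 + 7·10^6 + 7·10^5 + 7·10^4 + 7·10^3 + 7·10^2 + 7·10 + 6 = 70077777776; next = 70077777775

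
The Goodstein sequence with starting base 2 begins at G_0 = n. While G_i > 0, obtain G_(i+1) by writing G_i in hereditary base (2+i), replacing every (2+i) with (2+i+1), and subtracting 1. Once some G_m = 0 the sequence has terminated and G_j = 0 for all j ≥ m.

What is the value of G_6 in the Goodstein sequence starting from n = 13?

(0) 13|_2 = 2^(2 + 1) + 2^2 + 1 ↦ 3^(3 + 1) + 3^3 + 1|_3 = 109 ⇒ 108
(1) 108|_3 = 3^(3 + 1) + 3^3 ↦ 4^(4 + 1) + 4^4|_4 = 1280 ⇒ 1279
(2) 1279|_4 = 4^(4 + 1) + 3·4^3 + 3·4^2 + 3·4 + 3 ↦ 5^(5 + 1) + 3·5^3 + 3·5^2 + 3·5 + 3|_5 = 16093 ⇒ 16092
(3) 16092|_5 = 5^(5 + 1) + 3·5^3 + 3·5^2 + 3·5 + 2 ↦ 6^(6 + 1) + 3·6^3 + 3·6^2 + 3·6 + 2|_6 = 280712 ⇒ 280711
(4) 280711|_6 = 6^(6 + 1) + 3·6^3 + 3·6^2 + 3·6 + 1 ↦ 7^(7 + 1) + 3·7^3 + 3·7^2 + 3·7 + 1|_7 = 5765999 ⇒ 5765998
(5) 5765998|_7 = 7^(7 + 1) + 3·7^3 + 3·7^2 + 3·7 ↦ 8^(8 + 1) + 3·8^3 + 3·8^2 + 3·8|_8 = 134219480 ⇒ 134219479
(6) 134219479|_8 = 8^(8 + 1) + 3·8^3 + 3·8^2 + 2·8 + 7 ↦ 9^(9 + 1) + 3·9^3 + 3·9^2 + 2·9 + 7|_9 = 3486786856 ⇒ 3486786855

134219479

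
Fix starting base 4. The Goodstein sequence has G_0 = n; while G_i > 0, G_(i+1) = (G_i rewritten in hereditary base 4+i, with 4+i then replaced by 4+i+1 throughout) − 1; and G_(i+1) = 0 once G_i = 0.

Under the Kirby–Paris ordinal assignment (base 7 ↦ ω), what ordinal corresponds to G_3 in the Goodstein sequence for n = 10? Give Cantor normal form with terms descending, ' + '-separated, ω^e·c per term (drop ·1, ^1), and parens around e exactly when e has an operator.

ω + 6

G_0 = 10. HB_4(10) = 2·4 + 2. Bump = 12. G_1 = 11.
G_1 = 11. HB_5(11) = 2·5 + 1. Bump = 13. G_2 = 12.
G_2 = 12. HB_6(12) = 2·6. Bump = 14. G_3 = 13.
G_3 = 13. HB_7(13) = 7 + 6. Bump = 14. G_4 = 13.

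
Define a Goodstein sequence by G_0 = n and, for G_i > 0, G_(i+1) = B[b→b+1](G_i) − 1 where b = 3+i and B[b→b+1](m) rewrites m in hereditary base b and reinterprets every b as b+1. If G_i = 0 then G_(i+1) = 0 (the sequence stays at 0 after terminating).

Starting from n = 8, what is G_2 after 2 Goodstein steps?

10

[0] 8 ≡ 2·3 + 2 (base 3). Lift 4: 10. −1: 9.
[1] 9 ≡ 2·4 + 1 (base 4). Lift 5: 11. −1: 10.
[2] 10 ≡ 2·5 (base 5). Lift 6: 12. −1: 11.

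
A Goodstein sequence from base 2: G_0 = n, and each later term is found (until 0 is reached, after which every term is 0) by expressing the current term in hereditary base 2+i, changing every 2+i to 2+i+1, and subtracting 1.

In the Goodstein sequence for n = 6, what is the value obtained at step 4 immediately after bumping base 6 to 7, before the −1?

[0] 6 ≡ 2^2 + 2 (base 2). Lift 3: 30. −1: 29.
[1] 29 ≡ 3^3 + 2 (base 3). Lift 4: 258. −1: 257.
[2] 257 ≡ 4^4 + 1 (base 4). Lift 5: 3126. −1: 3125.
[3] 3125 ≡ 5^5 (base 5). Lift 6: 46656. −1: 46655.
[4] 46655 ≡ 5·6^5 + 5·6^4 + 5·6^3 + 5·6^2 + 5·6 + 5 (base 6). Lift 7: 98040. −1: 98039.

98040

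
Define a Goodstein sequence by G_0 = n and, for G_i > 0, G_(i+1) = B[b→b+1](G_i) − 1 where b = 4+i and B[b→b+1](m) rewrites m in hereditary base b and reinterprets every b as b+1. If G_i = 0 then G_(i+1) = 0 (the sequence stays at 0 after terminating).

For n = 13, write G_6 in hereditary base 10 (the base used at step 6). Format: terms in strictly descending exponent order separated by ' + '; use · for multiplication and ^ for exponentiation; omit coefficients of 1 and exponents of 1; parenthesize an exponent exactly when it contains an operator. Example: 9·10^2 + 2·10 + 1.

13 —HB4→ 3·4 + 1 —bump→ 3·5 + 1 = 16 —(−1)→ 15
15 —HB5→ 3·5 —bump→ 3·6 = 18 —(−1)→ 17
17 —HB6→ 2·6 + 5 —bump→ 2·7 + 5 = 19 —(−1)→ 18
18 —HB7→ 2·7 + 4 —bump→ 2·8 + 4 = 20 —(−1)→ 19
19 —HB8→ 2·8 + 3 —bump→ 2·9 + 3 = 21 —(−1)→ 20
20 —HB9→ 2·9 + 2 —bump→ 2·10 + 2 = 22 —(−1)→ 21

2·10 + 1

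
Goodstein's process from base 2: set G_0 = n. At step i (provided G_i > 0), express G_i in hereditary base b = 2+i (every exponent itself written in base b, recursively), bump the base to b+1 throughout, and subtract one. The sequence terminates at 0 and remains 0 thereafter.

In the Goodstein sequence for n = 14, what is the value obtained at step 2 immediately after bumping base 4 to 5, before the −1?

18751

(0) 14|_2 = 2^(2 + 1) + 2^2 + 2 ↦ 3^(3 + 1) + 3^3 + 3|_3 = 111 ⇒ 110
(1) 110|_3 = 3^(3 + 1) + 3^3 + 2 ↦ 4^(4 + 1) + 4^4 + 2|_4 = 1282 ⇒ 1281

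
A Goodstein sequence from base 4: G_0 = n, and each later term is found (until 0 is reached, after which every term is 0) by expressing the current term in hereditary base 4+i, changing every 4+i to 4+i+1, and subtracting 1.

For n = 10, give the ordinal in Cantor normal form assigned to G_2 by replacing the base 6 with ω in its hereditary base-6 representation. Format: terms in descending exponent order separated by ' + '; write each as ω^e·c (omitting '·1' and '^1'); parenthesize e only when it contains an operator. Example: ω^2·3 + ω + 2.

G_0=10  [base 4] 2·4 + 2  →[4↦5]→  2·5 + 2 = 12  −1 ⇒ G_1=11
G_1=11  [base 5] 2·5 + 1  →[5↦6]→  2·6 + 1 = 13  −1 ⇒ G_2=12
G_2=12  [base 6] 2·6  →[6↦7]→  2·7 = 14  −1 ⇒ G_3=13

ω·2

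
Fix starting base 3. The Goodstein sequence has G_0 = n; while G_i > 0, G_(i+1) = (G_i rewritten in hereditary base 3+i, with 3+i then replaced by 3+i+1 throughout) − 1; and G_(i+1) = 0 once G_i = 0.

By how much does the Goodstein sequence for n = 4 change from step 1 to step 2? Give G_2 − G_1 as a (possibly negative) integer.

G_0 = 4. HB_3(4) = 3 + 1. Bump = 5. G_1 = 4.
G_1 = 4. HB_4(4) = 4. Bump = 5. G_2 = 4.

0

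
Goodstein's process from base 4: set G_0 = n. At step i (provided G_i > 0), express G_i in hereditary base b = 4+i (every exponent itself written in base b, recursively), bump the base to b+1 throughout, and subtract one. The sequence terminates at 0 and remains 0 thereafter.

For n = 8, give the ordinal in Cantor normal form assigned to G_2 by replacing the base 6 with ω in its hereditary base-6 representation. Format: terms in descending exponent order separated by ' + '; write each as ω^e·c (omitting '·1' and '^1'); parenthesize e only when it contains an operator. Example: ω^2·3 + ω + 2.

[0] 8 ≡ 2·4 (base 4). Lift 5: 10. −1: 9.
[1] 9 ≡ 5 + 4 (base 5). Lift 6: 10. −1: 9.
[2] 9 ≡ 6 + 3 (base 6). Lift 7: 10. −1: 9.

ω + 3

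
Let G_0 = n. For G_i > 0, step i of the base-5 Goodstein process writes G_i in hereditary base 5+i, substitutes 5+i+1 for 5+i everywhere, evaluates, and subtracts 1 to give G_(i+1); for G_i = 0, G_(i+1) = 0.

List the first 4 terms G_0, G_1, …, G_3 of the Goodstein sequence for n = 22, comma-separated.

22, 25, 28, 31

base 5: 22 = 4·5 + 2; at 6: 4·6 + 2 = 26; next = 25
base 6: 25 = 4·6 + 1; at 7: 4·7 + 1 = 29; next = 28
base 7: 28 = 4·7; at 8: 4·8 = 32; next = 31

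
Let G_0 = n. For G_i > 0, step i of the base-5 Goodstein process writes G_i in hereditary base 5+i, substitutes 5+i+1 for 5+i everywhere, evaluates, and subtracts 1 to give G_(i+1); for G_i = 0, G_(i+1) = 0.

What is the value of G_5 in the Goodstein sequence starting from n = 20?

G_0 = 20. HB_5(20) = 4·5. Bump = 24. G_1 = 23.
G_1 = 23. HB_6(23) = 3·6 + 5. Bump = 26. G_2 = 25.
G_2 = 25. HB_7(25) = 3·7 + 4. Bump = 28. G_3 = 27.
G_3 = 27. HB_8(27) = 3·8 + 3. Bump = 30. G_4 = 29.
G_4 = 29. HB_9(29) = 3·9 + 2. Bump = 32. G_5 = 31.
G_5 = 31. HB_10(31) = 3·10 + 1. Bump = 34. G_6 = 33.

31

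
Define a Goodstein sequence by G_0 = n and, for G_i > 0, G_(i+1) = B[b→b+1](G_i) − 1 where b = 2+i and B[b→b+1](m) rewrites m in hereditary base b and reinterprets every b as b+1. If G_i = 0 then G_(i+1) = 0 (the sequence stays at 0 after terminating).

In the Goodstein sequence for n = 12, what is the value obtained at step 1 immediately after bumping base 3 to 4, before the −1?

1066

[0] 12 ≡ 2^(2 + 1) + 2^2 (base 2). Lift 3: 108. −1: 107.
[1] 107 ≡ 3^(3 + 1) + 2·3^2 + 2·3 + 2 (base 3). Lift 4: 1066. −1: 1065.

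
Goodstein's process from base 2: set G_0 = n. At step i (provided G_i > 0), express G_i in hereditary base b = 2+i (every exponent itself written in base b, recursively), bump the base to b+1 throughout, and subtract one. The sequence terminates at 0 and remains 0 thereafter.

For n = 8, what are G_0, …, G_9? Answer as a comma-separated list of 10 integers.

step 0: 8 = 2^(2 + 1); sub 3 for 2: 3^(3 + 1); = 81; G_1 = 81−1 = 80
step 1: 80 = 2·3^3 + 2·3^2 + 2·3 + 2; sub 4 for 3: 2·4^4 + 2·4^2 + 2·4 + 2; = 554; G_2 = 554−1 = 553
step 2: 553 = 2·4^4 + 2·4^2 + 2·4 + 1; sub 5 for 4: 2·5^5 + 2·5^2 + 2·5 + 1; = 6311; G_3 = 6311−1 = 6310
step 3: 6310 = 2·5^5 + 2·5^2 + 2·5; sub 6 for 5: 2·6^6 + 2·6^2 + 2·6; = 93396; G_4 = 93396−1 = 93395
step 4: 93395 = 2·6^6 + 2·6^2 + 6 + 5; sub 7 for 6: 2·7^7 + 2·7^2 + 7 + 5; = 1647196; G_5 = 1647196−1 = 1647195
step 5: 1647195 = 2·7^7 + 2·7^2 + 7 + 4; sub 8 for 7: 2·8^8 + 2·8^2 + 8 + 4; = 33554572; G_6 = 33554572−1 = 33554571
step 6: 33554571 = 2·8^8 + 2·8^2 + 8 + 3; sub 9 for 8: 2·9^9 + 2·9^2 + 9 + 3; = 774841152; G_7 = 774841152−1 = 774841151
step 7: 774841151 = 2·9^9 + 2·9^2 + 9 + 2; sub 10 for 9: 2·10^10 + 2·10^2 + 10 + 2; = 20000000212; G_8 = 20000000212−1 = 20000000211
step 8: 20000000211 = 2·10^10 + 2·10^2 + 10 + 1; sub 11 for 10: 2·11^11 + 2·11^2 + 11 + 1; = 570623341476; G_9 = 570623341476−1 = 570623341475

8, 80, 553, 6310, 93395, 1647195, 33554571, 774841151, 20000000211, 570623341475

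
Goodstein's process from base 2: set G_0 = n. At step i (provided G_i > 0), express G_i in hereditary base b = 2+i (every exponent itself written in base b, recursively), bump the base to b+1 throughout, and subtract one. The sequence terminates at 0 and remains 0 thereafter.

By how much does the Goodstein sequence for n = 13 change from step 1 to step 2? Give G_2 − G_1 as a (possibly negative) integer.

1171

13 —HB2→ 2^(2 + 1) + 2^2 + 1 —bump→ 3^(3 + 1) + 3^3 + 1 = 109 —(−1)→ 108
108 —HB3→ 3^(3 + 1) + 3^3 —bump→ 4^(4 + 1) + 4^4 = 1280 —(−1)→ 1279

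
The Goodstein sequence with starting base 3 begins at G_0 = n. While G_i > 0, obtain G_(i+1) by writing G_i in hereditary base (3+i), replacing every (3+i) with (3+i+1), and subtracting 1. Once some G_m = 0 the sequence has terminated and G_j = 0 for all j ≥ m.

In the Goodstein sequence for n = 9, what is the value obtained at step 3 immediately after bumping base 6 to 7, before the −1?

22

G_0 = 9. HB_3(9) = 3^2. Bump = 16. G_1 = 15.
G_1 = 15. HB_4(15) = 3·4 + 3. Bump = 18. G_2 = 17.
G_2 = 17. HB_5(17) = 3·5 + 2. Bump = 20. G_3 = 19.
G_3 = 19. HB_6(19) = 3·6 + 1. Bump = 22. G_4 = 21.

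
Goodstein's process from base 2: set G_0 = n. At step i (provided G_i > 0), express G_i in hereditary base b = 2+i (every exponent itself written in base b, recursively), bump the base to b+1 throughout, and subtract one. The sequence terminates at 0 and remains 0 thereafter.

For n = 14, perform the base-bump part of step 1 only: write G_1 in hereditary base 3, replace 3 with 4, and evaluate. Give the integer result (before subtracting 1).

1282

G_0=14  [base 2] 2^(2 + 1) + 2^2 + 2  →[2↦3]→  3^(3 + 1) + 3^3 + 3 = 111  −1 ⇒ G_1=110
G_1=110  [base 3] 3^(3 + 1) + 3^3 + 2  →[3↦4]→  4^(4 + 1) + 4^4 + 2 = 1282  −1 ⇒ G_2=1281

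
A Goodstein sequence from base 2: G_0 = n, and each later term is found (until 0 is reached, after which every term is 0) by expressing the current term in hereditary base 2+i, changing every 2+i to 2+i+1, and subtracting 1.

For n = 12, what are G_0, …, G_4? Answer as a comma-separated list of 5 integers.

12, 107, 1065, 15685, 280019

i=0: 12 = 2^(2 + 1) + 2^2 (b=2); 2→3: 3^(3 + 1) + 3^3 = 108; 108−1 = 107
i=1: 107 = 3^(3 + 1) + 2·3^2 + 2·3 + 2 (b=3); 3→4: 4^(4 + 1) + 2·4^2 + 2·4 + 2 = 1066; 1066−1 = 1065
i=2: 1065 = 4^(4 + 1) + 2·4^2 + 2·4 + 1 (b=4); 4→5: 5^(5 + 1) + 2·5^2 + 2·5 + 1 = 15686; 15686−1 = 15685
i=3: 15685 = 5^(5 + 1) + 2·5^2 + 2·5 (b=5); 5→6: 6^(6 + 1) + 2·6^2 + 2·6 = 280020; 280020−1 = 280019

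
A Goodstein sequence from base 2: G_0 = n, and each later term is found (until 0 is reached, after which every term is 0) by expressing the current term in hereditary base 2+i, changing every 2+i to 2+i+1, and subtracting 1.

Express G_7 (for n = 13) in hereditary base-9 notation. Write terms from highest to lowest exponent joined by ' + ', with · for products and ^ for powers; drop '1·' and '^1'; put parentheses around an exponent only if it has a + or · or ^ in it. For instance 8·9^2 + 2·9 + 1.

base 2: 13 = 2^(2 + 1) + 2^2 + 1; at 3: 3^(3 + 1) + 3^3 + 1 = 109; next = 108
base 3: 108 = 3^(3 + 1) + 3^3; at 4: 4^(4 + 1) + 4^4 = 1280; next = 1279
base 4: 1279 = 4^(4 + 1) + 3·4^3 + 3·4^2 + 3·4 + 3; at 5: 5^(5 + 1) + 3·5^3 + 3·5^2 + 3·5 + 3 = 16093; next = 16092
base 5: 16092 = 5^(5 + 1) + 3·5^3 + 3·5^2 + 3·5 + 2; at 6: 6^(6 + 1) + 3·6^3 + 3·6^2 + 3·6 + 2 = 280712; next = 280711
base 6: 280711 = 6^(6 + 1) + 3·6^3 + 3·6^2 + 3·6 + 1; at 7: 7^(7 + 1) + 3·7^3 + 3·7^2 + 3·7 + 1 = 5765999; next = 5765998
base 7: 5765998 = 7^(7 + 1) + 3·7^3 + 3·7^2 + 3·7; at 8: 8^(8 + 1) + 3·8^3 + 3·8^2 + 3·8 = 134219480; next = 134219479
base 8: 134219479 = 8^(8 + 1) + 3·8^3 + 3·8^2 + 2·8 + 7; at 9: 9^(9 + 1) + 3·9^3 + 3·9^2 + 2·9 + 7 = 3486786856; next = 3486786855

9^(9 + 1) + 3·9^3 + 3·9^2 + 2·9 + 6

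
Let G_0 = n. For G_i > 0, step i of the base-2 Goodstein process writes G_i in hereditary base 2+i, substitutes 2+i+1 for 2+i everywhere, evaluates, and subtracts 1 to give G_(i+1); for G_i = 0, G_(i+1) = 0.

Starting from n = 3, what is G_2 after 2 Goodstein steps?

3

base 2: 3 = 2 + 1; at 3: 3 + 1 = 4; next = 3
base 3: 3 = 3; at 4: 4 = 4; next = 3
base 4: 3 = 3; at 5: 3 = 3; next = 2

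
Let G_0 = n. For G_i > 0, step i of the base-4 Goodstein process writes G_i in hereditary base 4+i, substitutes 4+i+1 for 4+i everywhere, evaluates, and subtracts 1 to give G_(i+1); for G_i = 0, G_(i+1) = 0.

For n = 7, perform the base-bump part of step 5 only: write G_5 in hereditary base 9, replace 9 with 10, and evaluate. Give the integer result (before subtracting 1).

6

(0) 7|_4 = 4 + 3 ↦ 5 + 3|_5 = 8 ⇒ 7
(1) 7|_5 = 5 + 2 ↦ 6 + 2|_6 = 8 ⇒ 7
(2) 7|_6 = 6 + 1 ↦ 7 + 1|_7 = 8 ⇒ 7
(3) 7|_7 = 7 ↦ 8|_8 = 8 ⇒ 7
(4) 7|_8 = 7 ↦ 7|_9 = 7 ⇒ 6
(5) 6|_9 = 6 ↦ 6|_10 = 6 ⇒ 5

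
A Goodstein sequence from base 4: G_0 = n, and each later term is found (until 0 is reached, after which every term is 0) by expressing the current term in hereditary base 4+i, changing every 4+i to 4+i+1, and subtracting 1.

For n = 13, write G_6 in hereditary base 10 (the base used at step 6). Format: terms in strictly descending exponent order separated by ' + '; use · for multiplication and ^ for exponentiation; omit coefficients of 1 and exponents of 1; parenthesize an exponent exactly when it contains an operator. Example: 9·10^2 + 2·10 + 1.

2·10 + 1

G_0=13  [base 4] 3·4 + 1  →[4↦5]→  3·5 + 1 = 16  −1 ⇒ G_1=15
G_1=15  [base 5] 3·5  →[5↦6]→  3·6 = 18  −1 ⇒ G_2=17
G_2=17  [base 6] 2·6 + 5  →[6↦7]→  2·7 + 5 = 19  −1 ⇒ G_3=18
G_3=18  [base 7] 2·7 + 4  →[7↦8]→  2·8 + 4 = 20  −1 ⇒ G_4=19
G_4=19  [base 8] 2·8 + 3  →[8↦9]→  2·9 + 3 = 21  −1 ⇒ G_5=20
G_5=20  [base 9] 2·9 + 2  →[9↦10]→  2·10 + 2 = 22  −1 ⇒ G_6=21
G_6=21  [base 10] 2·10 + 1  →[10↦11]→  2·11 + 1 = 23  −1 ⇒ G_7=22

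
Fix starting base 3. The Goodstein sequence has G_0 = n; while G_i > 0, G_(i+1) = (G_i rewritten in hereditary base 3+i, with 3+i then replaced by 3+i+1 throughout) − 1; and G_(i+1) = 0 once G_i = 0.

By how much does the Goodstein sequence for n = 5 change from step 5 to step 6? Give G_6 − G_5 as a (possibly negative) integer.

-1

G_0 = 5. HB_3(5) = 3 + 2. Bump = 6. G_1 = 5.
G_1 = 5. HB_4(5) = 4 + 1. Bump = 6. G_2 = 5.
G_2 = 5. HB_5(5) = 5. Bump = 6. G_3 = 5.
G_3 = 5. HB_6(5) = 5. Bump = 5. G_4 = 4.
G_4 = 4. HB_7(4) = 4. Bump = 4. G_5 = 3.
G_5 = 3. HB_8(3) = 3. Bump = 3. G_6 = 2.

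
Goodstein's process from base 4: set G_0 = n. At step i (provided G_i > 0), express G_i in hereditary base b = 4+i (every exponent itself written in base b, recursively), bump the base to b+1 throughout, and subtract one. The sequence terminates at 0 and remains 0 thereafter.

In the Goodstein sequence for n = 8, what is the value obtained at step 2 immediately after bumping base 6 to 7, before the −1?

step 0: 8 = 2·4; sub 5 for 4: 2·5; = 10; G_1 = 10−1 = 9
step 1: 9 = 5 + 4; sub 6 for 5: 6 + 4; = 10; G_2 = 10−1 = 9
step 2: 9 = 6 + 3; sub 7 for 6: 7 + 3; = 10; G_3 = 10−1 = 9

10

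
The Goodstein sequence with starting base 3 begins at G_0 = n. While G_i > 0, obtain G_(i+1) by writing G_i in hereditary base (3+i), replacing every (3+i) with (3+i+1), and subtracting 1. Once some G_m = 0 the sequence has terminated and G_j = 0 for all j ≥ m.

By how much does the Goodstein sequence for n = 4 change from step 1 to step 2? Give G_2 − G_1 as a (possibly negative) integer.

0

[0] 4 ≡ 3 + 1 (base 3). Lift 4: 5. −1: 4.
[1] 4 ≡ 4 (base 4). Lift 5: 5. −1: 4.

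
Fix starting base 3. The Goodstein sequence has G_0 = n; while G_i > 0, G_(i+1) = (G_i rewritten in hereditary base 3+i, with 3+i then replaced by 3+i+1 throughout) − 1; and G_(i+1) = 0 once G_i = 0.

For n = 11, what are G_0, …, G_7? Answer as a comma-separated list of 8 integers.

11, 17, 25, 35, 39, 43, 47, 51

(0) 11|_3 = 3^2 + 2 ↦ 4^2 + 2|_4 = 18 ⇒ 17
(1) 17|_4 = 4^2 + 1 ↦ 5^2 + 1|_5 = 26 ⇒ 25
(2) 25|_5 = 5^2 ↦ 6^2|_6 = 36 ⇒ 35
(3) 35|_6 = 5·6 + 5 ↦ 5·7 + 5|_7 = 40 ⇒ 39
(4) 39|_7 = 5·7 + 4 ↦ 5·8 + 4|_8 = 44 ⇒ 43
(5) 43|_8 = 5·8 + 3 ↦ 5·9 + 3|_9 = 48 ⇒ 47
(6) 47|_9 = 5·9 + 2 ↦ 5·10 + 2|_10 = 52 ⇒ 51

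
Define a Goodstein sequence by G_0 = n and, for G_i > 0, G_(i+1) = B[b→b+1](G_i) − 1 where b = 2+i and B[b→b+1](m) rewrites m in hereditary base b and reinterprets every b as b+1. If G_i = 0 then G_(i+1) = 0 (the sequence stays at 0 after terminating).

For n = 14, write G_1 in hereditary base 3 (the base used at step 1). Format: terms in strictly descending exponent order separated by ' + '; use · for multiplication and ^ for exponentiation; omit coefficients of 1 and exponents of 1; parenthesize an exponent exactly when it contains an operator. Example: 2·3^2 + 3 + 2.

3^(3 + 1) + 3^3 + 2

14 —HB2→ 2^(2 + 1) + 2^2 + 2 —bump→ 3^(3 + 1) + 3^3 + 3 = 111 —(−1)→ 110
110 —HB3→ 3^(3 + 1) + 3^3 + 2 —bump→ 4^(4 + 1) + 4^4 + 2 = 1282 —(−1)→ 1281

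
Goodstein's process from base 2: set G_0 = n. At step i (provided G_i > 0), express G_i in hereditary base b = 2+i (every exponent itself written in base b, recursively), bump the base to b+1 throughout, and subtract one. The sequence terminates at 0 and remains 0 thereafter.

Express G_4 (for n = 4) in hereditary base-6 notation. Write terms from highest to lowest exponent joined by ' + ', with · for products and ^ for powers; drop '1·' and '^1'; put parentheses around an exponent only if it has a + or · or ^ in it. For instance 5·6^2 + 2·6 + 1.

2·6^2 + 6 + 5

G_0=4  [base 2] 2^2  →[2↦3]→  3^3 = 27  −1 ⇒ G_1=26
G_1=26  [base 3] 2·3^2 + 2·3 + 2  →[3↦4]→  2·4^2 + 2·4 + 2 = 42  −1 ⇒ G_2=41
G_2=41  [base 4] 2·4^2 + 2·4 + 1  →[4↦5]→  2·5^2 + 2·5 + 1 = 61  −1 ⇒ G_3=60
G_3=60  [base 5] 2·5^2 + 2·5  →[5↦6]→  2·6^2 + 2·6 = 84  −1 ⇒ G_4=83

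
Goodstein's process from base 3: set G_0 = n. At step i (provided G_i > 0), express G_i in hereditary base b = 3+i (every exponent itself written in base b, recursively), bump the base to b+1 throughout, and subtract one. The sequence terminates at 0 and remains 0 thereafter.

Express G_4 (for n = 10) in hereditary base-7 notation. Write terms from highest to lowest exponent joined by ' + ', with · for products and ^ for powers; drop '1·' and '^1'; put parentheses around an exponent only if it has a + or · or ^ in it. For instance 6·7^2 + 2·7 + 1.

4·7 + 2

i=0: 10 = 3^2 + 1 (b=3); 3→4: 4^2 + 1 = 17; 17−1 = 16
i=1: 16 = 4^2 (b=4); 4→5: 5^2 = 25; 25−1 = 24
i=2: 24 = 4·5 + 4 (b=5); 5→6: 4·6 + 4 = 28; 28−1 = 27
i=3: 27 = 4·6 + 3 (b=6); 6→7: 4·7 + 3 = 31; 31−1 = 30
i=4: 30 = 4·7 + 2 (b=7); 7→8: 4·8 + 2 = 34; 34−1 = 33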